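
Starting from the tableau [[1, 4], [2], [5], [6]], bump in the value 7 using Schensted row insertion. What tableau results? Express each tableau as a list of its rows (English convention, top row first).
7 is larger than every entry of row 1, so it is appended to row 1. The new tableau is [[1, 4, 7], [2], [5], [6]].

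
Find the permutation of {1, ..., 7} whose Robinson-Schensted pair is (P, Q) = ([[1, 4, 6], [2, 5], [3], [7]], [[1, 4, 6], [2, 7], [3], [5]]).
7 3 2 5 1 6 4

Reverse the RSK construction: for i from n down to 1, find the cell of Q containing i, remove the entry at that cell from P, and reverse-bump it up through P; the value ejected from row 1 is w(i).

Step i=7: Q has 7 at row 2, column 2; remove 5 from row 2 of P and reverse-bump: 5 enters row 1 and ejects 4. So w(7) = 4. P is now [[1, 5, 6], [2], [3], [7]].
Step i=6: Q has 6 at row 1, column 3; remove that cell from P, ejecting 6. So w(6) = 6. P is now [[1, 5], [2], [3], [7]].
Step i=5: Q has 5 at row 4, column 1; remove 7 from row 4 of P and reverse-bump: 7 enters row 3 and ejects 3; 3 enters row 2 and ejects 2; 2 enters row 1 and ejects 1. So w(5) = 1. P is now [[2, 5], [3], [7]].
Step i=4: Q has 4 at row 1, column 2; remove that cell from P, ejecting 5. So w(4) = 5. P is now [[2], [3], [7]].
Step i=3: Q has 3 at row 3, column 1; remove 7 from row 3 of P and reverse-bump: 7 enters row 2 and ejects 3; 3 enters row 1 and ejects 2. So w(3) = 2. P is now [[3], [7]].
Step i=2: Q has 2 at row 2, column 1; remove 7 from row 2 of P and reverse-bump: 7 enters row 1 and ejects 3. So w(2) = 3. P is now [[7]].
Step i=1: Q has 1 at row 1, column 1; remove that cell from P, ejecting 7. So w(1) = 7. P is now [].

So w = 7 3 2 5 1 6 4.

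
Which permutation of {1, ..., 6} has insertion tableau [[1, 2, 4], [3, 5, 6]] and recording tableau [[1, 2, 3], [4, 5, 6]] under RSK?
3 5 6 1 2 4

Reverse the RSK construction: for i from n down to 1, find the cell of Q containing i, remove the entry at that cell from P, and reverse-bump it up through P; the value ejected from row 1 is w(i).

Step i=6: Q has 6 at row 2, column 3; remove 6 from row 2 of P and reverse-bump: 6 enters row 1 and ejects 4. So w(6) = 4. P is now [[1, 2, 6], [3, 5]].
Step i=5: Q has 5 at row 2, column 2; remove 5 from row 2 of P and reverse-bump: 5 enters row 1 and ejects 2. So w(5) = 2. P is now [[1, 5, 6], [3]].
Step i=4: Q has 4 at row 2, column 1; remove 3 from row 2 of P and reverse-bump: 3 enters row 1 and ejects 1. So w(4) = 1. P is now [[3, 5, 6]].
Step i=3: Q has 3 at row 1, column 3; remove that cell from P, ejecting 6. So w(3) = 6. P is now [[3, 5]].
Step i=2: Q has 2 at row 1, column 2; remove that cell from P, ejecting 5. So w(2) = 5. P is now [[3]].
Step i=1: Q has 1 at row 1, column 1; remove that cell from P, ejecting 3. So w(1) = 3. P is now [].

So w = 3 5 6 1 2 4.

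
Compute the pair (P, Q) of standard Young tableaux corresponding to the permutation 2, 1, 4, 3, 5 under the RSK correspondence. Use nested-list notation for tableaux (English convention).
Insert each entry of the permutation into P by Schensted row insertion, recording in Q the position of each new cell.

Insert 2: appended to row 1. P = [[2]], Q = [[1]].
Insert 1: 1 bumps 2 from row 1; 2 starts row 2. P = [[1], [2]], Q = [[1], [2]].
Insert 4: appended to row 1. P = [[1, 4], [2]], Q = [[1, 3], [2]].
Insert 3: 3 bumps 4 from row 1; 4 appends to row 2. P = [[1, 3], [2, 4]], Q = [[1, 3], [2, 4]].
Insert 5: appended to row 1. P = [[1, 3, 5], [2, 4]], Q = [[1, 3, 5], [2, 4]].

So P = [[1, 3, 5], [2, 4]], Q = [[1, 3, 5], [2, 4]].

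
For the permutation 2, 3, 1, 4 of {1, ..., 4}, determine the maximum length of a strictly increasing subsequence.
3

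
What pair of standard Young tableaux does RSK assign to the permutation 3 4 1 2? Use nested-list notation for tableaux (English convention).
P = [[1, 2], [3, 4]], Q = [[1, 2], [3, 4]]

Insert each entry of the permutation into P by Schensted row insertion, recording in Q the position of each new cell.

After inserting 3: P = [[3]].
After inserting 4: P = [[3, 4]].
After inserting 1: P = [[1, 4], [3]].
After inserting 2: P = [[1, 2], [3, 4]].

So P = [[1, 2], [3, 4]], Q = [[1, 2], [3, 4]].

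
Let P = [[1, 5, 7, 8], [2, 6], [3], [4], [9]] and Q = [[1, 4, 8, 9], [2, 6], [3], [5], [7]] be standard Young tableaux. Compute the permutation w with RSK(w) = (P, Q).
9 4 3 6 2 5 1 7 8

Reverse the RSK construction: for i from n down to 1, find the cell of Q containing i, remove the entry at that cell from P, and reverse-bump it up through P; the value ejected from row 1 is w(i).

Step i=9: Q has 9 at row 1, column 4; remove that cell from P, ejecting 8. So w(9) = 8. P is now [[1, 5, 7], [2, 6], [3], [4], [9]].
Step i=8: Q has 8 at row 1, column 3; remove that cell from P, ejecting 7. So w(8) = 7. P is now [[1, 5], [2, 6], [3], [4], [9]].
Step i=7: Q has 7 at row 5, column 1; remove 9 from row 5 of P and reverse-bump: 9 enters row 4 and ejects 4; 4 enters row 3 and ejects 3; 3 enters row 2 and ejects 2; 2 enters row 1 and ejects 1. So w(7) = 1. P is now [[2, 5], [3, 6], [4], [9]].
Step i=6: Q has 6 at row 2, column 2; remove 6 from row 2 of P and reverse-bump: 6 enters row 1 and ejects 5. So w(6) = 5. P is now [[2, 6], [3], [4], [9]].
Step i=5: Q has 5 at row 4, column 1; remove 9 from row 4 of P and reverse-bump: 9 enters row 3 and ejects 4; 4 enters row 2 and ejects 3; 3 enters row 1 and ejects 2. So w(5) = 2. P is now [[3, 6], [4], [9]].
Step i=4: Q has 4 at row 1, column 2; remove that cell from P, ejecting 6. So w(4) = 6. P is now [[3], [4], [9]].
Step i=3: Q has 3 at row 3, column 1; remove 9 from row 3 of P and reverse-bump: 9 enters row 2 and ejects 4; 4 enters row 1 and ejects 3. So w(3) = 3. P is now [[4], [9]].
Step i=2: Q has 2 at row 2, column 1; remove 9 from row 2 of P and reverse-bump: 9 enters row 1 and ejects 4. So w(2) = 4. P is now [[9]].
Step i=1: Q has 1 at row 1, column 1; remove that cell from P, ejecting 9. So w(1) = 9. P is now [].

So w = 9 4 3 6 2 5 1 7 8.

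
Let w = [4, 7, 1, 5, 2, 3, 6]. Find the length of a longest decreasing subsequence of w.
3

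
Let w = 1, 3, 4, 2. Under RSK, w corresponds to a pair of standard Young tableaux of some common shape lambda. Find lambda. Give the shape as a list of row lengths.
Row-insert each entry into an empty tableau.

After inserting 1: P = [[1]].
After inserting 3: P = [[1, 3]].
After inserting 4: P = [[1, 3, 4]].
After inserting 2: P = [[1, 2, 4], [3]].

The final insertion tableau P = [[1, 2, 4], [3]] has shape [3, 1].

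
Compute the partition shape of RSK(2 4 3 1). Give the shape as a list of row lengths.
[2, 1, 1]

Row-insert each entry into an empty tableau.

After inserting 2: P = [[2]].
After inserting 4: P = [[2, 4]].
After inserting 3: P = [[2, 3], [4]].
After inserting 1: P = [[1, 3], [2], [4]].

The final insertion tableau P = [[1, 3], [2], [4]] has shape [2, 1, 1].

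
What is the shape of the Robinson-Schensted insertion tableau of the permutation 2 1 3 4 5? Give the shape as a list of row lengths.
Row-insert each entry into an empty tableau.

After inserting 2: P = [[2]].
After inserting 1: P = [[1], [2]].
After inserting 3: P = [[1, 3], [2]].
After inserting 4: P = [[1, 3, 4], [2]].
After inserting 5: P = [[1, 3, 4, 5], [2]].

The final insertion tableau P = [[1, 3, 4, 5], [2]] has shape [4, 1].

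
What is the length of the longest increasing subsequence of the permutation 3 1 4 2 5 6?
4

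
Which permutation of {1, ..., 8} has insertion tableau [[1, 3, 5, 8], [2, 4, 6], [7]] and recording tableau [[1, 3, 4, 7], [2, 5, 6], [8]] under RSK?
2 1 4 7 3 6 8 5

Reverse RSK: for i = n, n-1, ..., 1, locate i in Q, remove the corresponding corner cell from P, and reverse-bump its entry up through P; the value ejected from row 1 is w(i).

So w = 2 1 4 7 3 6 8 5.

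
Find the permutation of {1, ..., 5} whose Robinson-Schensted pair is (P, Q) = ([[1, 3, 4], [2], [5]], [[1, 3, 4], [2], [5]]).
5 2 3 4 1

Reverse the RSK construction: for i from n down to 1, find the cell of Q containing i, remove the entry at that cell from P, and reverse-bump it up through P; the value ejected from row 1 is w(i).

Step i=5: Q has 5 at row 3, column 1; remove 5 from row 3 of P and reverse-bump: 5 enters row 2 and ejects 2; 2 enters row 1 and ejects 1. So w(5) = 1. P is now [[2, 3, 4], [5]].
Step i=4: Q has 4 at row 1, column 3; remove that cell from P, ejecting 4. So w(4) = 4. P is now [[2, 3], [5]].
Step i=3: Q has 3 at row 1, column 2; remove that cell from P, ejecting 3. So w(3) = 3. P is now [[2], [5]].
Step i=2: Q has 2 at row 2, column 1; remove 5 from row 2 of P and reverse-bump: 5 enters row 1 and ejects 2. So w(2) = 2. P is now [[5]].
Step i=1: Q has 1 at row 1, column 1; remove that cell from P, ejecting 5. So w(1) = 5. P is now [].

So w = 5 2 3 4 1.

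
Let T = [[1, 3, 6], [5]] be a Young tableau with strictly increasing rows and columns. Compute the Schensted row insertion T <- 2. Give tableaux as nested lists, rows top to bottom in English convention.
[[1, 2, 6], [3], [5]]

In row 1, 2 replaces 3 (the leftmost entry greater than 2); 3 is bumped to row 2. In row 2, 3 replaces 5 (the leftmost entry greater than 3); 5 is bumped to row 3. 5 starts a new row 3. The new tableau is [[1, 2, 6], [3], [5]].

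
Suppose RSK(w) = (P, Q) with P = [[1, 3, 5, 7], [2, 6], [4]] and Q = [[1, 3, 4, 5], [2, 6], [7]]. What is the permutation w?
Reverse the RSK construction: for i from n down to 1, find the cell of Q containing i, remove the entry at that cell from P, and reverse-bump it up through P; the value ejected from row 1 is w(i).

Step i=7: Q has 7 at row 3, column 1; remove 4 from row 3 of P and reverse-bump: 4 enters row 2 and ejects 2; 2 enters row 1 and ejects 1. So w(7) = 1. P is now [[2, 3, 5, 7], [4, 6]].
Step i=6: Q has 6 at row 2, column 2; remove 6 from row 2 of P and reverse-bump: 6 enters row 1 and ejects 5. So w(6) = 5. P is now [[2, 3, 6, 7], [4]].
Step i=5: Q has 5 at row 1, column 4; remove that cell from P, ejecting 7. So w(5) = 7. P is now [[2, 3, 6], [4]].
Step i=4: Q has 4 at row 1, column 3; remove that cell from P, ejecting 6. So w(4) = 6. P is now [[2, 3], [4]].
Step i=3: Q has 3 at row 1, column 2; remove that cell from P, ejecting 3. So w(3) = 3. P is now [[2], [4]].
Step i=2: Q has 2 at row 2, column 1; remove 4 from row 2 of P and reverse-bump: 4 enters row 1 and ejects 2. So w(2) = 2. P is now [[4]].
Step i=1: Q has 1 at row 1, column 1; remove that cell from P, ejecting 4. So w(1) = 4. P is now [].

So w = 4 2 3 6 7 5 1.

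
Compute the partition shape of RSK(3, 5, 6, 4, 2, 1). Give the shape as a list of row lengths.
[3, 1, 1, 1]

Row-insert each entry into an empty tableau.

After inserting 3: P = [[3]].
After inserting 5: P = [[3, 5]].
After inserting 6: P = [[3, 5, 6]].
After inserting 4: P = [[3, 4, 6], [5]].
After inserting 2: P = [[2, 4, 6], [3], [5]].
After inserting 1: P = [[1, 4, 6], [2], [3], [5]].

The final insertion tableau P = [[1, 4, 6], [2], [3], [5]] has shape [3, 1, 1, 1].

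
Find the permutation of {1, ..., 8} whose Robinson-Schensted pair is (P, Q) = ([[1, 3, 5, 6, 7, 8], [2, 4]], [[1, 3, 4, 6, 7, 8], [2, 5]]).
Reverse RSK: for i = n, n-1, ..., 1, locate i in Q, remove the corresponding corner cell from P, and reverse-bump its entry up through P; the value ejected from row 1 is w(i).

So w = 2 1 4 5 3 6 7 8.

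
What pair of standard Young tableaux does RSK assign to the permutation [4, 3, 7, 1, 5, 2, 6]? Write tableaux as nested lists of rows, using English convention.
Insert each entry of the permutation into P by Schensted row insertion, recording in Q the position of each new cell.

Insert 4: appended to row 1. P = [[4]], Q = [[1]].
Insert 3: 3 bumps 4 from row 1; 4 starts row 2. P = [[3], [4]], Q = [[1], [2]].
Insert 7: appended to row 1. P = [[3, 7], [4]], Q = [[1, 3], [2]].
Insert 1: 1 bumps 3 from row 1; 3 bumps 4 from row 2; 4 starts row 3. P = [[1, 7], [3], [4]], Q = [[1, 3], [2], [4]].
Insert 5: 5 bumps 7 from row 1; 7 appends to row 2. P = [[1, 5], [3, 7], [4]], Q = [[1, 3], [2, 5], [4]].
Insert 2: 2 bumps 5 from row 1; 5 bumps 7 from row 2; 7 appends to row 3. P = [[1, 2], [3, 5], [4, 7]], Q = [[1, 3], [2, 5], [4, 6]].
Insert 6: appended to row 1. P = [[1, 2, 6], [3, 5], [4, 7]], Q = [[1, 3, 7], [2, 5], [4, 6]].

So P = [[1, 2, 6], [3, 5], [4, 7]], Q = [[1, 3, 7], [2, 5], [4, 6]].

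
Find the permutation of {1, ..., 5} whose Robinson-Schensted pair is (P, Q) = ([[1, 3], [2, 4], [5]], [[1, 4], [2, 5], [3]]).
Reverse RSK: for i = n, n-1, ..., 1, locate i in Q, remove the corresponding corner cell from P, and reverse-bump its entry up through P; the value ejected from row 1 is w(i).

So w = 5 2 1 4 3.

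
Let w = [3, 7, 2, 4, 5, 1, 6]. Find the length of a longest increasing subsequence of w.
4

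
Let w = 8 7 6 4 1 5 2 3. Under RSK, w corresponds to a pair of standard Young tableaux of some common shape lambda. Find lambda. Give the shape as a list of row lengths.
[3, 2, 1, 1, 1]

Row-insert each entry into an empty tableau.

After inserting 8: P = [[8]].
After inserting 7: P = [[7], [8]].
After inserting 6: P = [[6], [7], [8]].
After inserting 4: P = [[4], [6], [7], [8]].
After inserting 1: P = [[1], [4], [6], [7], [8]].
After inserting 5: P = [[1, 5], [4], [6], [7], [8]].
After inserting 2: P = [[1, 2], [4, 5], [6], [7], [8]].
After inserting 3: P = [[1, 2, 3], [4, 5], [6], [7], [8]].

The final insertion tableau P = [[1, 2, 3], [4, 5], [6], [7], [8]] has shape [3, 2, 1, 1, 1].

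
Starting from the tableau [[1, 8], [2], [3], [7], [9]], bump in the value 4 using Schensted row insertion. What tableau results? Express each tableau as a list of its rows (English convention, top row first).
[[1, 4], [2, 8], [3], [7], [9]]

In row 1, 4 replaces 8 (the leftmost entry greater than 4); 8 is bumped to row 2. 8 is appended to row 2. The new tableau is [[1, 4], [2, 8], [3], [7], [9]].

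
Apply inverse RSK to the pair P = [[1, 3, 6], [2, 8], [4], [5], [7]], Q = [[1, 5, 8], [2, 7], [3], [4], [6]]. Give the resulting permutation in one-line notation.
Reverse the RSK construction: for i from n down to 1, find the cell of Q containing i, remove the entry at that cell from P, and reverse-bump it up through P; the value ejected from row 1 is w(i).

Step i=8: Q has 8 at row 1, column 3; remove that cell from P, ejecting 6. So w(8) = 6. P is now [[1, 3], [2, 8], [4], [5], [7]].
Step i=7: Q has 7 at row 2, column 2; remove 8 from row 2 of P and reverse-bump: 8 enters row 1 and ejects 3. So w(7) = 3. P is now [[1, 8], [2], [4], [5], [7]].
Step i=6: Q has 6 at row 5, column 1; remove 7 from row 5 of P and reverse-bump: 7 enters row 4 and ejects 5; 5 enters row 3 and ejects 4; 4 enters row 2 and ejects 2; 2 enters row 1 and ejects 1. So w(6) = 1. P is now [[2, 8], [4], [5], [7]].
Step i=5: Q has 5 at row 1, column 2; remove that cell from P, ejecting 8. So w(5) = 8. P is now [[2], [4], [5], [7]].
Step i=4: Q has 4 at row 4, column 1; remove 7 from row 4 of P and reverse-bump: 7 enters row 3 and ejects 5; 5 enters row 2 and ejects 4; 4 enters row 1 and ejects 2. So w(4) = 2. P is now [[4], [5], [7]].
Step i=3: Q has 3 at row 3, column 1; remove 7 from row 3 of P and reverse-bump: 7 enters row 2 and ejects 5; 5 enters row 1 and ejects 4. So w(3) = 4. P is now [[5], [7]].
Step i=2: Q has 2 at row 2, column 1; remove 7 from row 2 of P and reverse-bump: 7 enters row 1 and ejects 5. So w(2) = 5. P is now [[7]].
Step i=1: Q has 1 at row 1, column 1; remove that cell from P, ejecting 7. So w(1) = 7. P is now [].

So w = 7 5 4 2 8 1 3 6.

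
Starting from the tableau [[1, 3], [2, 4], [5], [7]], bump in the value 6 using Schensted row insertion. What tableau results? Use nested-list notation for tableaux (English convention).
6 is larger than every entry of row 1, so it is appended to row 1. The new tableau is [[1, 3, 6], [2, 4], [5], [7]].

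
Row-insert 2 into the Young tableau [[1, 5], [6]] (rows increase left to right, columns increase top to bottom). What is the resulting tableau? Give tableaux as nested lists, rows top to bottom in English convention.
In row 1, 2 replaces 5 (the leftmost entry greater than 2); 5 is bumped to row 2. In row 2, 5 replaces 6 (the leftmost entry greater than 5); 6 is bumped to row 3. 6 starts a new row 3. The new tableau is [[1, 2], [5], [6]].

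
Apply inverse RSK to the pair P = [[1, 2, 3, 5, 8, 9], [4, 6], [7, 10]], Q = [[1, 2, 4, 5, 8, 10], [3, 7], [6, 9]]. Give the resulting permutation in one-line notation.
Reverse the RSK construction: for i from n down to 1, find the cell of Q containing i, remove the entry at that cell from P, and reverse-bump it up through P; the value ejected from row 1 is w(i).

Step i=10: Q has 10 at row 1, column 6; remove that cell from P, ejecting 9. So w(10) = 9. P is now [[1, 2, 3, 5, 8], [4, 6], [7, 10]].
Step i=9: Q has 9 at row 3, column 2; remove 10 from row 3 of P and reverse-bump: 10 enters row 2 and ejects 6; 6 enters row 1 and ejects 5. So w(9) = 5. P is now [[1, 2, 3, 6, 8], [4, 10], [7]].
Step i=8: Q has 8 at row 1, column 5; remove that cell from P, ejecting 8. So w(8) = 8. P is now [[1, 2, 3, 6], [4, 10], [7]].
Step i=7: Q has 7 at row 2, column 2; remove 10 from row 2 of P and reverse-bump: 10 enters row 1 and ejects 6. So w(7) = 6. P is now [[1, 2, 3, 10], [4], [7]].
Step i=6: Q has 6 at row 3, column 1; remove 7 from row 3 of P and reverse-bump: 7 enters row 2 and ejects 4; 4 enters row 1 and ejects 3. So w(6) = 3. P is now [[1, 2, 4, 10], [7]].
Step i=5: Q has 5 at row 1, column 4; remove that cell from P, ejecting 10. So w(5) = 10. P is now [[1, 2, 4], [7]].
Step i=4: Q has 4 at row 1, column 3; remove that cell from P, ejecting 4. So w(4) = 4. P is now [[1, 2], [7]].
Step i=3: Q has 3 at row 2, column 1; remove 7 from row 2 of P and reverse-bump: 7 enters row 1 and ejects 2. So w(3) = 2. P is now [[1, 7]].
Step i=2: Q has 2 at row 1, column 2; remove that cell from P, ejecting 7. So w(2) = 7. P is now [[1]].
Step i=1: Q has 1 at row 1, column 1; remove that cell from P, ejecting 1. So w(1) = 1. P is now [].

So w = 1 7 2 4 10 3 6 8 5 9.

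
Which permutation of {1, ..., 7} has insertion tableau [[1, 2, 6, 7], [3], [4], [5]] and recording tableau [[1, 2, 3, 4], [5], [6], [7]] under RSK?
Reverse the RSK construction: for i from n down to 1, find the cell of Q containing i, remove the entry at that cell from P, and reverse-bump it up through P; the value ejected from row 1 is w(i).

Step i=7: Q has 7 at row 4, column 1; remove 5 from row 4 of P and reverse-bump: 5 enters row 3 and ejects 4; 4 enters row 2 and ejects 3; 3 enters row 1 and ejects 2. So w(7) = 2. P is now [[1, 3, 6, 7], [4], [5]].
Step i=6: Q has 6 at row 3, column 1; remove 5 from row 3 of P and reverse-bump: 5 enters row 2 and ejects 4; 4 enters row 1 and ejects 3. So w(6) = 3. P is now [[1, 4, 6, 7], [5]].
Step i=5: Q has 5 at row 2, column 1; remove 5 from row 2 of P and reverse-bump: 5 enters row 1 and ejects 4. So w(5) = 4. P is now [[1, 5, 6, 7]].
Step i=4: Q has 4 at row 1, column 4; remove that cell from P, ejecting 7. So w(4) = 7. P is now [[1, 5, 6]].
Step i=3: Q has 3 at row 1, column 3; remove that cell from P, ejecting 6. So w(3) = 6. P is now [[1, 5]].
Step i=2: Q has 2 at row 1, column 2; remove that cell from P, ejecting 5. So w(2) = 5. P is now [[1]].
Step i=1: Q has 1 at row 1, column 1; remove that cell from P, ejecting 1. So w(1) = 1. P is now [].

So w = 1 5 6 7 4 3 2.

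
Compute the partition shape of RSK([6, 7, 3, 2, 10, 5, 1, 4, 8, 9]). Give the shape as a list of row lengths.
Row-insert each entry into an empty tableau.

After inserting 6: P = [[6]].
After inserting 7: P = [[6, 7]].
After inserting 3: P = [[3, 7], [6]].
After inserting 2: P = [[2, 7], [3], [6]].
After inserting 10: P = [[2, 7, 10], [3], [6]].
After inserting 5: P = [[2, 5, 10], [3, 7], [6]].
After inserting 1: P = [[1, 5, 10], [2, 7], [3], [6]].
After inserting 4: P = [[1, 4, 10], [2, 5], [3, 7], [6]].
After inserting 8: P = [[1, 4, 8], [2, 5, 10], [3, 7], [6]].
After inserting 9: P = [[1, 4, 8, 9], [2, 5, 10], [3, 7], [6]].

The final insertion tableau P = [[1, 4, 8, 9], [2, 5, 10], [3, 7], [6]] has shape [4, 3, 2, 1].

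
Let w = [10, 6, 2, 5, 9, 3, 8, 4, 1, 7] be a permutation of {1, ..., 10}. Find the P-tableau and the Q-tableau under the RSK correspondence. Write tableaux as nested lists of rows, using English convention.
Insert each entry of the permutation into P by Schensted row insertion, recording in Q the position of each new cell.

After inserting 10: P = [[10]].
After inserting 6: P = [[6], [10]].
After inserting 2: P = [[2], [6], [10]].
After inserting 5: P = [[2, 5], [6], [10]].
After inserting 9: P = [[2, 5, 9], [6], [10]].
After inserting 3: P = [[2, 3, 9], [5], [6], [10]].
After inserting 8: P = [[2, 3, 8], [5, 9], [6], [10]].
After inserting 4: P = [[2, 3, 4], [5, 8], [6, 9], [10]].
After inserting 1: P = [[1, 3, 4], [2, 8], [5, 9], [6], [10]].
After inserting 7: P = [[1, 3, 4, 7], [2, 8], [5, 9], [6], [10]].

So P = [[1, 3, 4, 7], [2, 8], [5, 9], [6], [10]], Q = [[1, 4, 5, 10], [2, 7], [3, 8], [6], [9]].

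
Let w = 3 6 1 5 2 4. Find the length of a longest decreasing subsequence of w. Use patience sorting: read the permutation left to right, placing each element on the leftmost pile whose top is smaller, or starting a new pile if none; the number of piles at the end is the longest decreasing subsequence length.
3: new pile. tops = [3]
6: onto pile 1 (replacing 3). tops = [6]
1: new pile. tops = [6, 1]
5: onto pile 2 (replacing 1). tops = [6, 5]
2: new pile. tops = [6, 5, 2]
4: onto pile 3 (replacing 2). tops = [6, 5, 4]

3 piles, so the longest decreasing subsequence has length 3.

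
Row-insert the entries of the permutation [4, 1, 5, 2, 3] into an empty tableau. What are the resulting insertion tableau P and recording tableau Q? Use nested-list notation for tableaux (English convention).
Insert each entry of the permutation into P by Schensted row insertion, recording in Q the position of each new cell.

Insert 4: appended to row 1. P = [[4]], Q = [[1]].
Insert 1: 1 bumps 4 from row 1; 4 starts row 2. P = [[1], [4]], Q = [[1], [2]].
Insert 5: appended to row 1. P = [[1, 5], [4]], Q = [[1, 3], [2]].
Insert 2: 2 bumps 5 from row 1; 5 appends to row 2. P = [[1, 2], [4, 5]], Q = [[1, 3], [2, 4]].
Insert 3: appended to row 1. P = [[1, 2, 3], [4, 5]], Q = [[1, 3, 5], [2, 4]].

So P = [[1, 2, 3], [4, 5]], Q = [[1, 3, 5], [2, 4]].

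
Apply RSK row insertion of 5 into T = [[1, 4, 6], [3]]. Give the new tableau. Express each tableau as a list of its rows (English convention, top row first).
In row 1, 5 replaces 6 (the leftmost entry greater than 5); 6 is bumped to row 2. 6 is appended to row 2. The new tableau is [[1, 4, 5], [3, 6]].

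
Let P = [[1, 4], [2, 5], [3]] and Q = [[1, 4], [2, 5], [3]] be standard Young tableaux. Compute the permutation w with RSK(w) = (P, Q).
3 2 1 5 4

Reverse the RSK construction: for i from n down to 1, find the cell of Q containing i, remove the entry at that cell from P, and reverse-bump it up through P; the value ejected from row 1 is w(i).

Step i=5: Q has 5 at row 2, column 2; remove 5 from row 2 of P and reverse-bump: 5 enters row 1 and ejects 4. So w(5) = 4. P is now [[1, 5], [2], [3]].
Step i=4: Q has 4 at row 1, column 2; remove that cell from P, ejecting 5. So w(4) = 5. P is now [[1], [2], [3]].
Step i=3: Q has 3 at row 3, column 1; remove 3 from row 3 of P and reverse-bump: 3 enters row 2 and ejects 2; 2 enters row 1 and ejects 1. So w(3) = 1. P is now [[2], [3]].
Step i=2: Q has 2 at row 2, column 1; remove 3 from row 2 of P and reverse-bump: 3 enters row 1 and ejects 2. So w(2) = 2. P is now [[3]].
Step i=1: Q has 1 at row 1, column 1; remove that cell from P, ejecting 3. So w(1) = 3. P is now [].

So w = 3 2 1 5 4.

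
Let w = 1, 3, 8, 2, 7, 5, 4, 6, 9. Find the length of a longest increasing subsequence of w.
5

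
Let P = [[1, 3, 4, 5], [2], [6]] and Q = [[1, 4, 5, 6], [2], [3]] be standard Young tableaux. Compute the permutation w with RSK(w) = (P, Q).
Reverse RSK: for i = n, n-1, ..., 1, locate i in Q, remove the corresponding corner cell from P, and reverse-bump its entry up through P; the value ejected from row 1 is w(i).

So w = 6 2 1 3 4 5.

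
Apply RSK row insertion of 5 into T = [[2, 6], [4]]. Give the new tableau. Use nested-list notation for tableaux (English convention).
In row 1, 5 replaces 6 (the leftmost entry greater than 5); 6 is bumped to row 2. 6 is appended to row 2. The new tableau is [[2, 5], [4, 6]].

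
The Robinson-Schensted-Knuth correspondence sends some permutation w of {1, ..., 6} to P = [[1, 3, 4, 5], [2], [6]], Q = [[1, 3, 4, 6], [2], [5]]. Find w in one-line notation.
Reverse the RSK construction: for i from n down to 1, find the cell of Q containing i, remove the entry at that cell from P, and reverse-bump it up through P; the value ejected from row 1 is w(i).

Step i=6: Q has 6 at row 1, column 4; remove that cell from P, ejecting 5. So w(6) = 5. P is now [[1, 3, 4], [2], [6]].
Step i=5: Q has 5 at row 3, column 1; remove 6 from row 3 of P and reverse-bump: 6 enters row 2 and ejects 2; 2 enters row 1 and ejects 1. So w(5) = 1. P is now [[2, 3, 4], [6]].
Step i=4: Q has 4 at row 1, column 3; remove that cell from P, ejecting 4. So w(4) = 4. P is now [[2, 3], [6]].
Step i=3: Q has 3 at row 1, column 2; remove that cell from P, ejecting 3. So w(3) = 3. P is now [[2], [6]].
Step i=2: Q has 2 at row 2, column 1; remove 6 from row 2 of P and reverse-bump: 6 enters row 1 and ejects 2. So w(2) = 2. P is now [[6]].
Step i=1: Q has 1 at row 1, column 1; remove that cell from P, ejecting 6. So w(1) = 6. P is now [].

So w = 6 2 3 4 1 5.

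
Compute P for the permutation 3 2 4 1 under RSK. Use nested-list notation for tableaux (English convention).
After inserting 3: P = [[3]].
After inserting 2: P = [[2], [3]].
After inserting 4: P = [[2, 4], [3]].
After inserting 1: P = [[1, 4], [2], [3]].

So P = [[1, 4], [2], [3]].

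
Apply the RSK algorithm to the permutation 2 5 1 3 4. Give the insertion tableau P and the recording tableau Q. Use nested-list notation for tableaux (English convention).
Insert each entry of the permutation into P by Schensted row insertion, recording in Q the position of each new cell.

Insert 2: appended to row 1. P = [[2]].
Insert 5: appended to row 1. P = [[2, 5]].
Insert 1: 1 bumps 2 from row 1; 2 starts row 2. P = [[1, 5], [2]].
Insert 3: 3 bumps 5 from row 1; 5 appends to row 2. P = [[1, 3], [2, 5]].
Insert 4: appended to row 1. P = [[1, 3, 4], [2, 5]].

So P = [[1, 3, 4], [2, 5]], Q = [[1, 2, 5], [3, 4]].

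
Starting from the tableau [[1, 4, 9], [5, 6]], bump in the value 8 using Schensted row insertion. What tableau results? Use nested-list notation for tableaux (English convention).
[[1, 4, 8], [5, 6, 9]]

In row 1, 8 replaces 9 (the leftmost entry greater than 8); 9 is bumped to row 2. 9 is appended to row 2. The new tableau is [[1, 4, 8], [5, 6, 9]].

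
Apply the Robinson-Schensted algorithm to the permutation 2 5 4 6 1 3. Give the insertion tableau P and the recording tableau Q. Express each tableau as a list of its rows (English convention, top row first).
P = [[1, 3, 6], [2, 4], [5]], Q = [[1, 2, 4], [3, 6], [5]]

Insert each entry of the permutation into P by Schensted row insertion, recording in Q the position of each new cell.

Insert 2: appended to row 1. P = [[2]], Q = [[1]].
Insert 5: appended to row 1. P = [[2, 5]], Q = [[1, 2]].
Insert 4: 4 bumps 5 from row 1; 5 starts row 2. P = [[2, 4], [5]], Q = [[1, 2], [3]].
Insert 6: appended to row 1. P = [[2, 4, 6], [5]], Q = [[1, 2, 4], [3]].
Insert 1: 1 bumps 2 from row 1; 2 bumps 5 from row 2; 5 starts row 3. P = [[1, 4, 6], [2], [5]], Q = [[1, 2, 4], [3], [5]].
Insert 3: 3 bumps 4 from row 1; 4 appends to row 2. P = [[1, 3, 6], [2, 4], [5]], Q = [[1, 2, 4], [3, 6], [5]].

So P = [[1, 3, 6], [2, 4], [5]], Q = [[1, 2, 4], [3, 6], [5]].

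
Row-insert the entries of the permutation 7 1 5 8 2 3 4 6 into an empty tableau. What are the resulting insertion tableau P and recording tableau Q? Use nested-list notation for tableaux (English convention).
Insert each entry of the permutation into P by Schensted row insertion, recording in Q the position of each new cell.

After inserting 7: P = [[7]].
After inserting 1: P = [[1], [7]].
After inserting 5: P = [[1, 5], [7]].
After inserting 8: P = [[1, 5, 8], [7]].
After inserting 2: P = [[1, 2, 8], [5], [7]].
After inserting 3: P = [[1, 2, 3], [5, 8], [7]].
After inserting 4: P = [[1, 2, 3, 4], [5, 8], [7]].
After inserting 6: P = [[1, 2, 3, 4, 6], [5, 8], [7]].

So P = [[1, 2, 3, 4, 6], [5, 8], [7]], Q = [[1, 3, 4, 7, 8], [2, 6], [5]].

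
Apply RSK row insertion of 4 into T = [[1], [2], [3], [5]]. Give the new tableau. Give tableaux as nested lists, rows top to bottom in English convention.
[[1, 4], [2], [3], [5]]

4 is larger than every entry of row 1, so it is appended to row 1. The new tableau is [[1, 4], [2], [3], [5]].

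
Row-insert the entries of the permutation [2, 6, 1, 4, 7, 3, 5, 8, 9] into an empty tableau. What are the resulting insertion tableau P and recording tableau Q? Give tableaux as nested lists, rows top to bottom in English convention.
Insert each entry of the permutation into P by Schensted row insertion, recording in Q the position of each new cell.

After inserting 2: P = [[2]].
After inserting 6: P = [[2, 6]].
After inserting 1: P = [[1, 6], [2]].
After inserting 4: P = [[1, 4], [2, 6]].
After inserting 7: P = [[1, 4, 7], [2, 6]].
After inserting 3: P = [[1, 3, 7], [2, 4], [6]].
After inserting 5: P = [[1, 3, 5], [2, 4, 7], [6]].
After inserting 8: P = [[1, 3, 5, 8], [2, 4, 7], [6]].
After inserting 9: P = [[1, 3, 5, 8, 9], [2, 4, 7], [6]].

So P = [[1, 3, 5, 8, 9], [2, 4, 7], [6]], Q = [[1, 2, 5, 8, 9], [3, 4, 7], [6]].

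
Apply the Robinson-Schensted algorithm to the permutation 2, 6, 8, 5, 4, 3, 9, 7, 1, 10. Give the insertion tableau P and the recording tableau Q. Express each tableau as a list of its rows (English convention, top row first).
P = [[1, 3, 7, 9, 10], [2, 8], [4], [5], [6]], Q = [[1, 2, 3, 7, 10], [4, 8], [5], [6], [9]]

Insert each entry of the permutation into P by Schensted row insertion, recording in Q the position of each new cell.

Insert 2: appended to row 1. P = [[2]].
Insert 6: appended to row 1. P = [[2, 6]].
Insert 8: appended to row 1. P = [[2, 6, 8]].
Insert 5: 5 bumps 6 from row 1; 6 starts row 2. P = [[2, 5, 8], [6]].
Insert 4: 4 bumps 5 from row 1; 5 bumps 6 from row 2; 6 starts row 3. P = [[2, 4, 8], [5], [6]].
Insert 3: 3 bumps 4 from row 1; 4 bumps 5 from row 2; 5 bumps 6 from row 3; 6 starts row 4. P = [[2, 3, 8], [4], [5], [6]].
Insert 9: appended to row 1. P = [[2, 3, 8, 9], [4], [5], [6]].
Insert 7: 7 bumps 8 from row 1; 8 appends to row 2. P = [[2, 3, 7, 9], [4, 8], [5], [6]].
Insert 1: 1 bumps 2 from row 1; 2 bumps 4 from row 2; 4 bumps 5 from row 3; 5 bumps 6 from row 4; 6 starts row 5. P = [[1, 3, 7, 9], [2, 8], [4], [5], [6]].
Insert 10: appended to row 1. P = [[1, 3, 7, 9, 10], [2, 8], [4], [5], [6]].

So P = [[1, 3, 7, 9, 10], [2, 8], [4], [5], [6]], Q = [[1, 2, 3, 7, 10], [4, 8], [5], [6], [9]].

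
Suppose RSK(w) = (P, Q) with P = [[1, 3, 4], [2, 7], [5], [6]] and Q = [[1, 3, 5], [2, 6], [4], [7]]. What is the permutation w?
6 2 5 3 7 4 1

Reverse the RSK construction: for i from n down to 1, find the cell of Q containing i, remove the entry at that cell from P, and reverse-bump it up through P; the value ejected from row 1 is w(i).

Step i=7: Q has 7 at row 4, column 1; remove 6 from row 4 of P and reverse-bump: 6 enters row 3 and ejects 5; 5 enters row 2 and ejects 2; 2 enters row 1 and ejects 1. So w(7) = 1. P is now [[2, 3, 4], [5, 7], [6]].
Step i=6: Q has 6 at row 2, column 2; remove 7 from row 2 of P and reverse-bump: 7 enters row 1 and ejects 4. So w(6) = 4. P is now [[2, 3, 7], [5], [6]].
Step i=5: Q has 5 at row 1, column 3; remove that cell from P, ejecting 7. So w(5) = 7. P is now [[2, 3], [5], [6]].
Step i=4: Q has 4 at row 3, column 1; remove 6 from row 3 of P and reverse-bump: 6 enters row 2 and ejects 5; 5 enters row 1 and ejects 3. So w(4) = 3. P is now [[2, 5], [6]].
Step i=3: Q has 3 at row 1, column 2; remove that cell from P, ejecting 5. So w(3) = 5. P is now [[2], [6]].
Step i=2: Q has 2 at row 2, column 1; remove 6 from row 2 of P and reverse-bump: 6 enters row 1 and ejects 2. So w(2) = 2. P is now [[6]].
Step i=1: Q has 1 at row 1, column 1; remove that cell from P, ejecting 6. So w(1) = 6. P is now [].

So w = 6 2 5 3 7 4 1.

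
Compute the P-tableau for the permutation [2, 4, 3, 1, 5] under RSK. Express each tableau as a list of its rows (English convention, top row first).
Insert 2: appended to row 1. P = [[2]].
Insert 4: appended to row 1. P = [[2, 4]].
Insert 3: 3 bumps 4 from row 1; 4 starts row 2. P = [[2, 3], [4]].
Insert 1: 1 bumps 2 from row 1; 2 bumps 4 from row 2; 4 starts row 3. P = [[1, 3], [2], [4]].
Insert 5: appended to row 1. P = [[1, 3, 5], [2], [4]].

So P = [[1, 3, 5], [2], [4]].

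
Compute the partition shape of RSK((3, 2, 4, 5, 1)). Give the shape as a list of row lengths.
RSK row insertion gives P = [[1, 4, 5], [2], [3]], which has shape [3, 1, 1].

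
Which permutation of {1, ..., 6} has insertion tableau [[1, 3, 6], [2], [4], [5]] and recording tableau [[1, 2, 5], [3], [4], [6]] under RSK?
Reverse the RSK construction: for i from n down to 1, find the cell of Q containing i, remove the entry at that cell from P, and reverse-bump it up through P; the value ejected from row 1 is w(i).

Step i=6: Q has 6 at row 4, column 1; remove 5 from row 4 of P and reverse-bump: 5 enters row 3 and ejects 4; 4 enters row 2 and ejects 2; 2 enters row 1 and ejects 1. So w(6) = 1. P is now [[2, 3, 6], [4], [5]].
Step i=5: Q has 5 at row 1, column 3; remove that cell from P, ejecting 6. So w(5) = 6. P is now [[2, 3], [4], [5]].
Step i=4: Q has 4 at row 3, column 1; remove 5 from row 3 of P and reverse-bump: 5 enters row 2 and ejects 4; 4 enters row 1 and ejects 3. So w(4) = 3. P is now [[2, 4], [5]].
Step i=3: Q has 3 at row 2, column 1; remove 5 from row 2 of P and reverse-bump: 5 enters row 1 and ejects 4. So w(3) = 4. P is now [[2, 5]].
Step i=2: Q has 2 at row 1, column 2; remove that cell from P, ejecting 5. So w(2) = 5. P is now [[2]].
Step i=1: Q has 1 at row 1, column 1; remove that cell from P, ejecting 2. So w(1) = 2. P is now [].

So w = 2 5 4 3 6 1.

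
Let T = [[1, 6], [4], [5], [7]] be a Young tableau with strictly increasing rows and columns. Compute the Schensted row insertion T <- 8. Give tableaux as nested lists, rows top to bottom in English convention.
[[1, 6, 8], [4], [5], [7]]

8 is larger than every entry of row 1, so it is appended to row 1. The new tableau is [[1, 6, 8], [4], [5], [7]].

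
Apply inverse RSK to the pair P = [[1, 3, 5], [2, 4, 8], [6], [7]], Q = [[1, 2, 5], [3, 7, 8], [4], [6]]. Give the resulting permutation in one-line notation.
Reverse the RSK construction: for i from n down to 1, find the cell of Q containing i, remove the entry at that cell from P, and reverse-bump it up through P; the value ejected from row 1 is w(i).

Step i=8: Q has 8 at row 2, column 3; remove 8 from row 2 of P and reverse-bump: 8 enters row 1 and ejects 5. So w(8) = 5. P is now [[1, 3, 8], [2, 4], [6], [7]].
Step i=7: Q has 7 at row 2, column 2; remove 4 from row 2 of P and reverse-bump: 4 enters row 1 and ejects 3. So w(7) = 3. P is now [[1, 4, 8], [2], [6], [7]].
Step i=6: Q has 6 at row 4, column 1; remove 7 from row 4 of P and reverse-bump: 7 enters row 3 and ejects 6; 6 enters row 2 and ejects 2; 2 enters row 1 and ejects 1. So w(6) = 1. P is now [[2, 4, 8], [6], [7]].
Step i=5: Q has 5 at row 1, column 3; remove that cell from P, ejecting 8. So w(5) = 8. P is now [[2, 4], [6], [7]].
Step i=4: Q has 4 at row 3, column 1; remove 7 from row 3 of P and reverse-bump: 7 enters row 2 and ejects 6; 6 enters row 1 and ejects 4. So w(4) = 4. P is now [[2, 6], [7]].
Step i=3: Q has 3 at row 2, column 1; remove 7 from row 2 of P and reverse-bump: 7 enters row 1 and ejects 6. So w(3) = 6. P is now [[2, 7]].
Step i=2: Q has 2 at row 1, column 2; remove that cell from P, ejecting 7. So w(2) = 7. P is now [[2]].
Step i=1: Q has 1 at row 1, column 1; remove that cell from P, ejecting 2. So w(1) = 2. P is now [].

So w = 2 7 6 4 8 1 3 5.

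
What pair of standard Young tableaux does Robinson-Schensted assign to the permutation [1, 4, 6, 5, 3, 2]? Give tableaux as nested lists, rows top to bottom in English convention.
Insert each entry of the permutation into P by Schensted row insertion, recording in Q the position of each new cell.

Insert 1: appended to row 1. P = [[1]], Q = [[1]].
Insert 4: appended to row 1. P = [[1, 4]], Q = [[1, 2]].
Insert 6: appended to row 1. P = [[1, 4, 6]], Q = [[1, 2, 3]].
Insert 5: 5 bumps 6 from row 1; 6 starts row 2. P = [[1, 4, 5], [6]], Q = [[1, 2, 3], [4]].
Insert 3: 3 bumps 4 from row 1; 4 bumps 6 from row 2; 6 starts row 3. P = [[1, 3, 5], [4], [6]], Q = [[1, 2, 3], [4], [5]].
Insert 2: 2 bumps 3 from row 1; 3 bumps 4 from row 2; 4 bumps 6 from row 3; 6 starts row 4. P = [[1, 2, 5], [3], [4], [6]], Q = [[1, 2, 3], [4], [5], [6]].

So P = [[1, 2, 5], [3], [4], [6]], Q = [[1, 2, 3], [4], [5], [6]].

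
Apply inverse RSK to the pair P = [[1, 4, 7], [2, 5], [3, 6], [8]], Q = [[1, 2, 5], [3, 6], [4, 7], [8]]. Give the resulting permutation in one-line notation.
Reverse the RSK construction: for i from n down to 1, find the cell of Q containing i, remove the entry at that cell from P, and reverse-bump it up through P; the value ejected from row 1 is w(i).

Step i=8: Q has 8 at row 4, column 1; remove 8 from row 4 of P and reverse-bump: 8 enters row 3 and ejects 6; 6 enters row 2 and ejects 5; 5 enters row 1 and ejects 4. So w(8) = 4. P is now [[1, 5, 7], [2, 6], [3, 8]].
Step i=7: Q has 7 at row 3, column 2; remove 8 from row 3 of P and reverse-bump: 8 enters row 2 and ejects 6; 6 enters row 1 and ejects 5. So w(7) = 5. P is now [[1, 6, 7], [2, 8], [3]].
Step i=6: Q has 6 at row 2, column 2; remove 8 from row 2 of P and reverse-bump: 8 enters row 1 and ejects 7. So w(6) = 7. P is now [[1, 6, 8], [2], [3]].
Step i=5: Q has 5 at row 1, column 3; remove that cell from P, ejecting 8. So w(5) = 8. P is now [[1, 6], [2], [3]].
Step i=4: Q has 4 at row 3, column 1; remove 3 from row 3 of P and reverse-bump: 3 enters row 2 and ejects 2; 2 enters row 1 and ejects 1. So w(4) = 1. P is now [[2, 6], [3]].
Step i=3: Q has 3 at row 2, column 1; remove 3 from row 2 of P and reverse-bump: 3 enters row 1 and ejects 2. So w(3) = 2. P is now [[3, 6]].
Step i=2: Q has 2 at row 1, column 2; remove that cell from P, ejecting 6. So w(2) = 6. P is now [[3]].
Step i=1: Q has 1 at row 1, column 1; remove that cell from P, ejecting 3. So w(1) = 3. P is now [].

So w = 3 6 2 1 8 7 5 4.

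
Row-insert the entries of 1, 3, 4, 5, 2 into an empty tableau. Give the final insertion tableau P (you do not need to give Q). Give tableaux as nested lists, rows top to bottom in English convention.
P = [[1, 2, 4, 5], [3]]

After inserting 1: P = [[1]].
After inserting 3: P = [[1, 3]].
After inserting 4: P = [[1, 3, 4]].
After inserting 5: P = [[1, 3, 4, 5]].
After inserting 2: P = [[1, 2, 4, 5], [3]].

So P = [[1, 2, 4, 5], [3]].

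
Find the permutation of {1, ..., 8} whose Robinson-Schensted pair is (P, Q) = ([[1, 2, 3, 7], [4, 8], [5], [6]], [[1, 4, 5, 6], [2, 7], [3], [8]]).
Reverse RSK: for i = n, n-1, ..., 1, locate i in Q, remove the corresponding corner cell from P, and reverse-bump its entry up through P; the value ejected from row 1 is w(i).

So w = 6 5 1 2 4 8 7 3.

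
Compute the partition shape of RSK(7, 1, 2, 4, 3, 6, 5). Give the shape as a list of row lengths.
Row-insert each entry into an empty tableau.

After inserting 7: P = [[7]].
After inserting 1: P = [[1], [7]].
After inserting 2: P = [[1, 2], [7]].
After inserting 4: P = [[1, 2, 4], [7]].
After inserting 3: P = [[1, 2, 3], [4], [7]].
After inserting 6: P = [[1, 2, 3, 6], [4], [7]].
After inserting 5: P = [[1, 2, 3, 5], [4, 6], [7]].

The final insertion tableau P = [[1, 2, 3, 5], [4, 6], [7]] has shape [4, 2, 1].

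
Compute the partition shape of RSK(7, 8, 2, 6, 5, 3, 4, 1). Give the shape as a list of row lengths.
[3, 2, 1, 1, 1]

RSK row insertion gives P = [[1, 3, 4], [2, 8], [5], [6], [7]], which has shape [3, 2, 1, 1, 1].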